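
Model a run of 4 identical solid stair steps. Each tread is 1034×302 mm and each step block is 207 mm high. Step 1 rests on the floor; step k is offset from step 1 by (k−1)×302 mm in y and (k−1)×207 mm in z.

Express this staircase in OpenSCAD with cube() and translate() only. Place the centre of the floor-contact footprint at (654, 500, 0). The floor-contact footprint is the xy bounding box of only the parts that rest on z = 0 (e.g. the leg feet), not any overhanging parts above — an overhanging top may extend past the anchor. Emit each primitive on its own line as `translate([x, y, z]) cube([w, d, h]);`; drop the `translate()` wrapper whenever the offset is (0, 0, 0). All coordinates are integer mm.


translate([137, 349, 0]) cube([1034, 302, 207]);
translate([137, 651, 207]) cube([1034, 302, 207]);
translate([137, 953, 414]) cube([1034, 302, 207]);
translate([137, 1255, 621]) cube([1034, 302, 207]);


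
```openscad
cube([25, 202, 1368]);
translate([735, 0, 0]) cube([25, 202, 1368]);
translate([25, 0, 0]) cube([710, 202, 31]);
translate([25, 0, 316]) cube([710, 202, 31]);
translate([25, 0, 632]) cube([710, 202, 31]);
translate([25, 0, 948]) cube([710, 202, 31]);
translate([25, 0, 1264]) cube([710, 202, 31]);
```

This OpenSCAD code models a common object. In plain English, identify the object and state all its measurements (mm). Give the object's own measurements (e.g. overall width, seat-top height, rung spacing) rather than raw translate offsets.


An open bookshelf. Two side panels, each 25 mm thick, 202 mm deep and 1368 mm tall, stand 760 mm apart (outside-to-outside). Between them sit 5 shelves, each 31 mm thick and 202 mm deep, spanning the full gap between the sides. The bottom shelf rests on the floor (its underside at z = 0) and the clear gap between one shelf's top and the next shelf's underside is 285 mm.


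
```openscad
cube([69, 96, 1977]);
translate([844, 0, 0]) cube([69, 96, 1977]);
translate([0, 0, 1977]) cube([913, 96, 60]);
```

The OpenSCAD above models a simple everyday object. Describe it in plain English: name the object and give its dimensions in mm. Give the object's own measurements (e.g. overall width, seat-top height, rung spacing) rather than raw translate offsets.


A door frame. The clear opening is 775 mm wide and 1977 mm high. Two 69 mm wide jambs, 96 mm deep, stand either side of the opening from the floor to the top of the opening. A 60 mm thick head sits across the top of both jambs, spanning the full outside width of the frame.


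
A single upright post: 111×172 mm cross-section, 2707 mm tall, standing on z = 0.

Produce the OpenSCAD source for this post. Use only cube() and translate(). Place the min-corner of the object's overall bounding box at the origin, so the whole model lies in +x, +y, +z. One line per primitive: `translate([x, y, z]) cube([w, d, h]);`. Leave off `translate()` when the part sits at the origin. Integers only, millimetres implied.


cube([111, 172, 2707]);


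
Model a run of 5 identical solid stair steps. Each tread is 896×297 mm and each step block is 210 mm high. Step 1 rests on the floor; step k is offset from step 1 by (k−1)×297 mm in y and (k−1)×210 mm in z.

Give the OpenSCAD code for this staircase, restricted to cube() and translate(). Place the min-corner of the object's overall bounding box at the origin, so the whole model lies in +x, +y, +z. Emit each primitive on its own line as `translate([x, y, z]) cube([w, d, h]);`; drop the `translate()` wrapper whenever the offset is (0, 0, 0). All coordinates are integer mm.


cube([896, 297, 210]);
translate([0, 297, 210]) cube([896, 297, 210]);
translate([0, 594, 420]) cube([896, 297, 210]);
translate([0, 891, 630]) cube([896, 297, 210]);
translate([0, 1188, 840]) cube([896, 297, 210]);


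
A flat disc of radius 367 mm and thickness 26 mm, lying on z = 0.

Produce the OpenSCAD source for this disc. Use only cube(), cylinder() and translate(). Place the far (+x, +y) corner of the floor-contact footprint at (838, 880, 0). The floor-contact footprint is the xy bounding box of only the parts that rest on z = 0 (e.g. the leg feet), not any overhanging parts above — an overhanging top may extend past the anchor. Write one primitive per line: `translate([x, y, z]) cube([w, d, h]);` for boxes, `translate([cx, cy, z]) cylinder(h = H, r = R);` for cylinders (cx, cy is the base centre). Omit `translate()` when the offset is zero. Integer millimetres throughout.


translate([471, 513, 0]) cylinder(h = 26, r = 367);


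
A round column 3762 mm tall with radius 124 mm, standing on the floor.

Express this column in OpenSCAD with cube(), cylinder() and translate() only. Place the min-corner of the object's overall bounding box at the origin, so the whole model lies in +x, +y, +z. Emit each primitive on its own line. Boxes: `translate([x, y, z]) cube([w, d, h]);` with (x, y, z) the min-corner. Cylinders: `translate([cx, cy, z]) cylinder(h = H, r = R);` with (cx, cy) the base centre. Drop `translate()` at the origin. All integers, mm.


translate([124, 124, 0]) cylinder(h = 3762, r = 124);


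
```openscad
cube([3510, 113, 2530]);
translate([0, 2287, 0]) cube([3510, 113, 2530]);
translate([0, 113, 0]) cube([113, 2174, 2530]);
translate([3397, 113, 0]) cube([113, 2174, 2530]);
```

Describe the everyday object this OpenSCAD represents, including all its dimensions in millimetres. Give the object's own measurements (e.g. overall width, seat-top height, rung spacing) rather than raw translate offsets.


The wall frame of a small rectangular building: four walls, each 2530 mm tall and 113 mm thick, enclosing a footprint 3510 mm (x) by 2400 mm (y) outside-to-outside, with no floor or roof. The front and back walls (the −y and +y sides) span the full width; the two side walls fit between them.


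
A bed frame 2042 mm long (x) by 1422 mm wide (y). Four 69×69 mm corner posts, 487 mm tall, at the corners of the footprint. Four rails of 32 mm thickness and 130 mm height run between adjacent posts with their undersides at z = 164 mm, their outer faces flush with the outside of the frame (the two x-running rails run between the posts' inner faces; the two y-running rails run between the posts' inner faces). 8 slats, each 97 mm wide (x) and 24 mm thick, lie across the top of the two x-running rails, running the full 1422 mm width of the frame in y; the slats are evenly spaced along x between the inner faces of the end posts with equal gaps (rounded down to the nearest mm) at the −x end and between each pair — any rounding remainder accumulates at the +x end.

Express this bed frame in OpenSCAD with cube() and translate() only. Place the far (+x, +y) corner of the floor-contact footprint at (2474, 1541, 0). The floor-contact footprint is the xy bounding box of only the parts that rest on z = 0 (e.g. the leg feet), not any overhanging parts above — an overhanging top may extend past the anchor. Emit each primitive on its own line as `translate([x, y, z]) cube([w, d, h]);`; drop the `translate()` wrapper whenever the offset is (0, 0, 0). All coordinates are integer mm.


translate([432, 119, 0]) cube([69, 69, 487]);
translate([432, 1472, 0]) cube([69, 69, 487]);
translate([2405, 119, 0]) cube([69, 69, 487]);
translate([2405, 1472, 0]) cube([69, 69, 487]);
translate([501, 119, 164]) cube([1904, 32, 130]);
translate([501, 1509, 164]) cube([1904, 32, 130]);
translate([432, 188, 164]) cube([32, 1284, 130]);
translate([2442, 188, 164]) cube([32, 1284, 130]);
translate([626, 119, 294]) cube([97, 1422, 24]);
translate([848, 119, 294]) cube([97, 1422, 24]);
translate([1070, 119, 294]) cube([97, 1422, 24]);
translate([1292, 119, 294]) cube([97, 1422, 24]);
translate([1514, 119, 294]) cube([97, 1422, 24]);
translate([1736, 119, 294]) cube([97, 1422, 24]);
translate([1958, 119, 294]) cube([97, 1422, 24]);
translate([2180, 119, 294]) cube([97, 1422, 24]);


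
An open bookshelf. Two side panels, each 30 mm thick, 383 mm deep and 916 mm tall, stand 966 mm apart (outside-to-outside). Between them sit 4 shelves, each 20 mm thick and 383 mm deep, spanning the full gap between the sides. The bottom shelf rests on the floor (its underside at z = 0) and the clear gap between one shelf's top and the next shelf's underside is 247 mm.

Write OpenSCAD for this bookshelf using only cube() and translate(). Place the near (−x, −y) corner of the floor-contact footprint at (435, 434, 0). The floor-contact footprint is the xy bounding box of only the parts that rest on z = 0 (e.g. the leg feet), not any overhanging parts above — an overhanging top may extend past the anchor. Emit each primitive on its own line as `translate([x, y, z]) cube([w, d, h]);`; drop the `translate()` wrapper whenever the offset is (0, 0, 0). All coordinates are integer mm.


translate([435, 434, 0]) cube([30, 383, 916]);
translate([1371, 434, 0]) cube([30, 383, 916]);
translate([465, 434, 0]) cube([906, 383, 20]);
translate([465, 434, 267]) cube([906, 383, 20]);
translate([465, 434, 534]) cube([906, 383, 20]);
translate([465, 434, 801]) cube([906, 383, 20]);


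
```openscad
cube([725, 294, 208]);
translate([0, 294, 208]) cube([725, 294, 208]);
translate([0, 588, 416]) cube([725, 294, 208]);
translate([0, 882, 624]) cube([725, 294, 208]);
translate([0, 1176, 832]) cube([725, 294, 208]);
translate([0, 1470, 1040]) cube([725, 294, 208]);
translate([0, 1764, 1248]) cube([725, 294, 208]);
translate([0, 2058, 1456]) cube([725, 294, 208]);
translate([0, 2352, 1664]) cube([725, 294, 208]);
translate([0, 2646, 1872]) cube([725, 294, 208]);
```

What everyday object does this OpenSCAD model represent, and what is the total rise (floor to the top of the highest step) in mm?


A staircase. The total rise is 2080 mm.

10 identical blocks, each offset up and back from the previous — a staircase. Each step is 208 mm tall and there are 10 of them, so the total rise is 10 × 208 = 2080 mm.


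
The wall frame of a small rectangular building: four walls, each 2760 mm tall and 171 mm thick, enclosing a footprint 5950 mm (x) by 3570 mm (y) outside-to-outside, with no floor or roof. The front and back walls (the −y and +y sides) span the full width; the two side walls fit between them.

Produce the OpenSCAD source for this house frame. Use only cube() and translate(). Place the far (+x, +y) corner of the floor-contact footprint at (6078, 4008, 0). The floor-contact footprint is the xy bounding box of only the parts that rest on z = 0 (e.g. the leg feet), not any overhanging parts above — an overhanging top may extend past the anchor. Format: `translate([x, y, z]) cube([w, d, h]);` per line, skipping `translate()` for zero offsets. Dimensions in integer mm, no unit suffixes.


translate([128, 438, 0]) cube([5950, 171, 2760]);
translate([128, 3837, 0]) cube([5950, 171, 2760]);
translate([128, 609, 0]) cube([171, 3228, 2760]);
translate([5907, 609, 0]) cube([171, 3228, 2760]);


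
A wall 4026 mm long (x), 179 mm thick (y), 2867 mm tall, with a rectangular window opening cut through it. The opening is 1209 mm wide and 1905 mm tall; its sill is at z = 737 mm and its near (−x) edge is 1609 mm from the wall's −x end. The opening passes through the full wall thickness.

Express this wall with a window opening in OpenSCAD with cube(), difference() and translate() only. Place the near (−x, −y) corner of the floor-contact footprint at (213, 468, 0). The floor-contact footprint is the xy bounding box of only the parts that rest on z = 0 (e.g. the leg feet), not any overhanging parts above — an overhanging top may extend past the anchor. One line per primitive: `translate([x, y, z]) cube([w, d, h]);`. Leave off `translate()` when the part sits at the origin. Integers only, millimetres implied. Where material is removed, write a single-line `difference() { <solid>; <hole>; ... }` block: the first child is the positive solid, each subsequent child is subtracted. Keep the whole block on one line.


difference() { translate([213, 468, 0]) cube([4026, 179, 2867]); translate([1822, 468, 737]) cube([1209, 179, 1905]); }


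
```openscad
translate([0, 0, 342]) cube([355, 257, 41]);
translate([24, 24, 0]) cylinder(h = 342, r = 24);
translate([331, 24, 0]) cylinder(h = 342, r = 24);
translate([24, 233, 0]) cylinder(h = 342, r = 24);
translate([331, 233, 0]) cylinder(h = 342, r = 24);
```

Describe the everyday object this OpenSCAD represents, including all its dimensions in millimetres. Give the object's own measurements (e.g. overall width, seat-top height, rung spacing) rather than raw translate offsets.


A simple wooden stool: a rectangular seat 355 mm (x) by 257 mm (y), 41 mm thick, top face at z = 383 mm, on four round legs, each 48 mm in diameter. The legs rest on z = 0, each leg's axis is inset half a diameter from the nearest pair of seat edges (so the leg's bounding box is flush with the corner).


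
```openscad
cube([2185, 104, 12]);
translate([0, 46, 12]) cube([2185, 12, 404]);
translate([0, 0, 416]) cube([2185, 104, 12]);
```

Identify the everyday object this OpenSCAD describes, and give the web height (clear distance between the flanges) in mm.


An I-beam. The web height is 404 mm.

Two wide flanges with a thin centred web — an I-beam. Overall 428 mm minus two 12 mm flanges gives a web of 428 − 2·12 = 404 mm.


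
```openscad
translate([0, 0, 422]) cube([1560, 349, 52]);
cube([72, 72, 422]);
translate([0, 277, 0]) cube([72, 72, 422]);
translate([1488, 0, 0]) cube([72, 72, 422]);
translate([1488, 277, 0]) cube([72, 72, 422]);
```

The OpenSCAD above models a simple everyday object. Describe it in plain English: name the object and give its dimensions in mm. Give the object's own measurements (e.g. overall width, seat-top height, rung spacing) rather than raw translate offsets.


A long wooden bench with a 1560 mm (x) × 349 mm (y) seat, 52 mm thick, its top surface 474 mm above the floor. Four 72 mm square legs at the seat corners, flush with the edges, run from z = 0 to the seat underside.


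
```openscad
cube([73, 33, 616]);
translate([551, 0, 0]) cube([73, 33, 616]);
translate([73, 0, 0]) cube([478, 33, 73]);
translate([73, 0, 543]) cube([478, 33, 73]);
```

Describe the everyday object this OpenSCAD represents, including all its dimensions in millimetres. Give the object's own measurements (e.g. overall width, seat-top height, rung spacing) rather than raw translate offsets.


A rectangular picture frame lying in the x–z plane (depth along y). The opening is 478 mm wide (x) by 470 mm tall (z), surrounded by a border 73 mm wide on all four sides. The frame is 33 mm deep and is made of two full-height vertical stiles with two horizontal rails fitted between them.


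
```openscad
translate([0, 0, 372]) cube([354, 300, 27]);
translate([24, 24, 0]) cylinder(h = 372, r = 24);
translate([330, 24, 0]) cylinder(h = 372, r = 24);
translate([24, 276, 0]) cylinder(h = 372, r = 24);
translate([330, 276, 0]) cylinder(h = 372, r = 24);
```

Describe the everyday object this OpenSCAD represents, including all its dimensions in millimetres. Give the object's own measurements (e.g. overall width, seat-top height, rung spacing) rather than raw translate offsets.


A simple wooden stool: a rectangular seat 354 mm (x) by 300 mm (y), 27 mm thick, top face at z = 399 mm, on four round legs, each 48 mm in diameter. The legs rest on z = 0, each leg's axis is inset half a diameter from the nearest pair of seat edges (so the leg's bounding box is flush with the corner).


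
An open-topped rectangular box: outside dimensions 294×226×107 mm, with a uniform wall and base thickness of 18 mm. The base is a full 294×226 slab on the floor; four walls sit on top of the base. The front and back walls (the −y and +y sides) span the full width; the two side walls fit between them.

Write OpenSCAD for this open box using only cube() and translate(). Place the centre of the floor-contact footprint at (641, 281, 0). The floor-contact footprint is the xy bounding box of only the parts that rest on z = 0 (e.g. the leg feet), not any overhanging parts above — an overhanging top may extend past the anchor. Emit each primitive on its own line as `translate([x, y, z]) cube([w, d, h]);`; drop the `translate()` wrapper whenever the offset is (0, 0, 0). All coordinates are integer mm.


translate([494, 168, 0]) cube([294, 226, 18]);
translate([494, 168, 18]) cube([294, 18, 89]);
translate([494, 376, 18]) cube([294, 18, 89]);
translate([494, 186, 18]) cube([18, 190, 89]);
translate([770, 186, 18]) cube([18, 190, 89]);


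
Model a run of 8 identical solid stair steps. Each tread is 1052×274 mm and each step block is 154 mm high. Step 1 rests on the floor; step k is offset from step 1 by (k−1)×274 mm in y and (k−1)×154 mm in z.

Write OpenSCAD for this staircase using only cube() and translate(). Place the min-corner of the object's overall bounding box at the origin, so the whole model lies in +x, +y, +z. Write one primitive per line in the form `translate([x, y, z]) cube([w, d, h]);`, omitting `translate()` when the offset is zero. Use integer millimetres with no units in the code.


cube([1052, 274, 154]);
translate([0, 274, 154]) cube([1052, 274, 154]);
translate([0, 548, 308]) cube([1052, 274, 154]);
translate([0, 822, 462]) cube([1052, 274, 154]);
translate([0, 1096, 616]) cube([1052, 274, 154]);
translate([0, 1370, 770]) cube([1052, 274, 154]);
translate([0, 1644, 924]) cube([1052, 274, 154]);
translate([0, 1918, 1078]) cube([1052, 274, 154]);


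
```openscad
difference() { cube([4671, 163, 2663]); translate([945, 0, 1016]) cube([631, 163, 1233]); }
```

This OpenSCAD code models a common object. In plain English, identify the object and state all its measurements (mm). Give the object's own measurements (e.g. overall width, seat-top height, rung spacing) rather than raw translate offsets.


A wall 4671 mm long (x), 163 mm thick (y), 2663 mm tall, with a rectangular window opening cut through it. The opening is 631 mm wide and 1233 mm tall; its sill is at z = 1016 mm and its near (−x) edge is 945 mm from the wall's −x end. The opening passes through the full wall thickness.


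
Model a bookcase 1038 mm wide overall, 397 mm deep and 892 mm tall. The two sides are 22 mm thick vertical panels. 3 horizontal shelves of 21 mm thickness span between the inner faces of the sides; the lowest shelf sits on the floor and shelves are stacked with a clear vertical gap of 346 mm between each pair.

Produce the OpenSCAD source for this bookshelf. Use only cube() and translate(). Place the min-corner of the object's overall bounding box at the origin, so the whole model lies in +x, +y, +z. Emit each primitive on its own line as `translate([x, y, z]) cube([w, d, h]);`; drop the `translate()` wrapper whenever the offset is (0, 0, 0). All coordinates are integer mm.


cube([22, 397, 892]);
translate([1016, 0, 0]) cube([22, 397, 892]);
translate([22, 0, 0]) cube([994, 397, 21]);
translate([22, 0, 367]) cube([994, 397, 21]);
translate([22, 0, 734]) cube([994, 397, 21]);


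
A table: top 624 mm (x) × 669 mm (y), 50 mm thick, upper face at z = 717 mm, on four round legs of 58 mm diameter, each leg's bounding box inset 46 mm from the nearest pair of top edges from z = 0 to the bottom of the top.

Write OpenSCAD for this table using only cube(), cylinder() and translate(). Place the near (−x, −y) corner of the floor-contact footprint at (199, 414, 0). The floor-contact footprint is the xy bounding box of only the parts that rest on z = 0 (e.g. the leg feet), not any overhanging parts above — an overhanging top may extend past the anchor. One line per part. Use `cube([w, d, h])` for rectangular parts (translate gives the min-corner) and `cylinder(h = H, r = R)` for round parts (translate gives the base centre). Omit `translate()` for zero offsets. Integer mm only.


translate([153, 368, 667]) cube([624, 669, 50]);
translate([228, 443, 0]) cylinder(h = 667, r = 29);
translate([702, 443, 0]) cylinder(h = 667, r = 29);
translate([228, 962, 0]) cylinder(h = 667, r = 29);
translate([702, 962, 0]) cylinder(h = 667, r = 29);


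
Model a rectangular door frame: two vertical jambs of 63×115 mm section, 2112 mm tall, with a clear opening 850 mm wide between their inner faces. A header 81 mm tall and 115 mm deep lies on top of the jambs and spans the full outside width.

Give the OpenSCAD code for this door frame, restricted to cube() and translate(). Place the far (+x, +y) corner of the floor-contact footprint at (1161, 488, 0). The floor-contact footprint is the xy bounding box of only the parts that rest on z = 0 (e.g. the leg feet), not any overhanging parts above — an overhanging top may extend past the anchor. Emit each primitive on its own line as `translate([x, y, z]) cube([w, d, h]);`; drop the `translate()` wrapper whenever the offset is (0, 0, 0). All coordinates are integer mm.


translate([185, 373, 0]) cube([63, 115, 2112]);
translate([1098, 373, 0]) cube([63, 115, 2112]);
translate([185, 373, 2112]) cube([976, 115, 81]);


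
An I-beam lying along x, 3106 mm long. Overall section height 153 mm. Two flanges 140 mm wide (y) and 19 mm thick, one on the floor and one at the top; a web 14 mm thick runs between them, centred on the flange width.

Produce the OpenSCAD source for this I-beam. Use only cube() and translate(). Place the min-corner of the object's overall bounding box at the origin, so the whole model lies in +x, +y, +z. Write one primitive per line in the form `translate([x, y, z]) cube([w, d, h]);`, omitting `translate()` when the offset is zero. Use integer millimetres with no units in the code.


cube([3106, 140, 19]);
translate([0, 63, 19]) cube([3106, 14, 115]);
translate([0, 0, 134]) cube([3106, 140, 19]);


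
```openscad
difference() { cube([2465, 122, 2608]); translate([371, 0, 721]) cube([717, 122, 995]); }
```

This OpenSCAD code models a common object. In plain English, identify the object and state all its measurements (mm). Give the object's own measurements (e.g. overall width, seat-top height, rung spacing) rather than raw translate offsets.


A wall 2465 mm long (x), 122 mm thick (y), 2608 mm tall, with a rectangular window opening cut through it. The opening is 717 mm wide and 995 mm tall; its sill is at z = 721 mm and its near (−x) edge is 371 mm from the wall's −x end. The opening passes through the full wall thickness.


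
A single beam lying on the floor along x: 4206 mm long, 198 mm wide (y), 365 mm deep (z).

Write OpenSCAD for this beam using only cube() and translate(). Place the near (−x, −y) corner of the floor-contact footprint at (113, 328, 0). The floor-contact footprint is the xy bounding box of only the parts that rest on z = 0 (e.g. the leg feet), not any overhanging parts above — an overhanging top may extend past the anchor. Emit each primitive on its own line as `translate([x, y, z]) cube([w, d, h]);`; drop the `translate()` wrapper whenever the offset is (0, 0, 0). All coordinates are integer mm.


translate([113, 328, 0]) cube([4206, 198, 365]);


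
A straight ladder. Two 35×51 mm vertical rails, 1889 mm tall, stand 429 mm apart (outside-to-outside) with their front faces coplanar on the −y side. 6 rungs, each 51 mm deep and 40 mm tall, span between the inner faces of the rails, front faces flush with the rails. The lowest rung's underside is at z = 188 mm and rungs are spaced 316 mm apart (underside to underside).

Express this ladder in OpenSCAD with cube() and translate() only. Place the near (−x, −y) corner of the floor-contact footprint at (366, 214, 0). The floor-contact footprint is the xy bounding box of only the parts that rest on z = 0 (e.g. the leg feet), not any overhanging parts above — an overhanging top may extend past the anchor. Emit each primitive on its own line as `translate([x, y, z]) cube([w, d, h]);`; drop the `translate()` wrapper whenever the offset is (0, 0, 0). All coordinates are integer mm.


translate([366, 214, 0]) cube([35, 51, 1889]);
translate([760, 214, 0]) cube([35, 51, 1889]);
translate([401, 214, 188]) cube([359, 51, 40]);
translate([401, 214, 504]) cube([359, 51, 40]);
translate([401, 214, 820]) cube([359, 51, 40]);
translate([401, 214, 1136]) cube([359, 51, 40]);
translate([401, 214, 1452]) cube([359, 51, 40]);
translate([401, 214, 1768]) cube([359, 51, 40]);


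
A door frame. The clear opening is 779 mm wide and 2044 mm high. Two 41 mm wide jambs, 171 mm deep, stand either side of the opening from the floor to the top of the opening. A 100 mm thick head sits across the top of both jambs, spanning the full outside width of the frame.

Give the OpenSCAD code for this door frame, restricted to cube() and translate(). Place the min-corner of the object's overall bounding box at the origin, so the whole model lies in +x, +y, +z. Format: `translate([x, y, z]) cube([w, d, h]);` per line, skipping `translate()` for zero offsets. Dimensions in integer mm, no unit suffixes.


cube([41, 171, 2044]);
translate([820, 0, 0]) cube([41, 171, 2044]);
translate([0, 0, 2044]) cube([861, 171, 100]);


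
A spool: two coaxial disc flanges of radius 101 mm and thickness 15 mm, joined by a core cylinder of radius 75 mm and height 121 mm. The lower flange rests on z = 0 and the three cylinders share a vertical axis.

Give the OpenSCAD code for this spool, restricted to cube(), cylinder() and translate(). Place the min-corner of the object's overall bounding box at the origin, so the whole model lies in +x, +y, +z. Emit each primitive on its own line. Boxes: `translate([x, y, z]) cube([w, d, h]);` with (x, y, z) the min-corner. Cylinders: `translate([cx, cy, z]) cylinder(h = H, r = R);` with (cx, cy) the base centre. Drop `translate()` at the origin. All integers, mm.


translate([101, 101, 0]) cylinder(h = 15, r = 101);
translate([101, 101, 15]) cylinder(h = 121, r = 75);
translate([101, 101, 136]) cylinder(h = 15, r = 101);


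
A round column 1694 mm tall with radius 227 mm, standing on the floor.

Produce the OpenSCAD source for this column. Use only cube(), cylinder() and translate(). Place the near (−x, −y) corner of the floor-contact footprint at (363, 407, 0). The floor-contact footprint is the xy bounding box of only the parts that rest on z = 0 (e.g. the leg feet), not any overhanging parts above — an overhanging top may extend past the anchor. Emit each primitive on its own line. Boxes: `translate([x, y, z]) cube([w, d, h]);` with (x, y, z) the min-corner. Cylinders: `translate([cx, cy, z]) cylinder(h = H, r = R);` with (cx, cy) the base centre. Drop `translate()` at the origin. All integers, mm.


translate([590, 634, 0]) cylinder(h = 1694, r = 227);


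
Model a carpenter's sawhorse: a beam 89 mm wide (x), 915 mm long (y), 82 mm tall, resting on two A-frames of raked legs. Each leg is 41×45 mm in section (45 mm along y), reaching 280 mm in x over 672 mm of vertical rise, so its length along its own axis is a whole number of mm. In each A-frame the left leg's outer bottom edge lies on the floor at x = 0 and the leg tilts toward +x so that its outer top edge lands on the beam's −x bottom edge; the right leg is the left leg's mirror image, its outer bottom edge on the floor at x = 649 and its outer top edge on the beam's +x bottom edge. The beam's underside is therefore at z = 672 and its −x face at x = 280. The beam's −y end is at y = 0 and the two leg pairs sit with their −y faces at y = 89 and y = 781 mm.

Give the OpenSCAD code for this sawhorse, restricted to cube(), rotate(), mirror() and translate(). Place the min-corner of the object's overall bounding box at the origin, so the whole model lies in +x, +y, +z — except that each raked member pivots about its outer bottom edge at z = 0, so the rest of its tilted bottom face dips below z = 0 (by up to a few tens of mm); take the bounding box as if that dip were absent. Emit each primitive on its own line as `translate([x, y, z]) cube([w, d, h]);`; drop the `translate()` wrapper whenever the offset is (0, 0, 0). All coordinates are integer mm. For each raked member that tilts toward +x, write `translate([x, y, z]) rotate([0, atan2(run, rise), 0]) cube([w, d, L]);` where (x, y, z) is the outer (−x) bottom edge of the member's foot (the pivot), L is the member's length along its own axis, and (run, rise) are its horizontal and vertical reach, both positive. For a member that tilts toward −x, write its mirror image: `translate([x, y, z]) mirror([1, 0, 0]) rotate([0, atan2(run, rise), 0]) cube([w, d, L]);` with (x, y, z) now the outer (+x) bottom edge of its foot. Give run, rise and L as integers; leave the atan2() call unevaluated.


translate([280, 0, 672]) cube([89, 915, 82]);
translate([0, 89, 0]) rotate([0, atan2(280, 672), 0]) cube([41, 45, 728]);
translate([649, 89, 0]) mirror([1, 0, 0]) rotate([0, atan2(280, 672), 0]) cube([41, 45, 728]);
translate([0, 781, 0]) rotate([0, atan2(280, 672), 0]) cube([41, 45, 728]);
translate([649, 781, 0]) mirror([1, 0, 0]) rotate([0, atan2(280, 672), 0]) cube([41, 45, 728]);


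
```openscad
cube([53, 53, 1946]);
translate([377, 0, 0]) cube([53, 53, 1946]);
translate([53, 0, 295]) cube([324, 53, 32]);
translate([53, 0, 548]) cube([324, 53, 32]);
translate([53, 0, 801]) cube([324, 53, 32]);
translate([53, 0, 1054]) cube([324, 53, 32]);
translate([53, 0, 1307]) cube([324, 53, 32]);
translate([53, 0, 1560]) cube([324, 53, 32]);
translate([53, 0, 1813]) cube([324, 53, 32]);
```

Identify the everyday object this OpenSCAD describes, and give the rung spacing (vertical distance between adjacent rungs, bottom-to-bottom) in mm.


A ladder. The rung spacing is 253 mm.

Two tall 53×53 posts with 7 short bars between them — a ladder. Adjacent rungs sit at z = 295 and z = 548, so the spacing is 548 − 295 = 253 mm.


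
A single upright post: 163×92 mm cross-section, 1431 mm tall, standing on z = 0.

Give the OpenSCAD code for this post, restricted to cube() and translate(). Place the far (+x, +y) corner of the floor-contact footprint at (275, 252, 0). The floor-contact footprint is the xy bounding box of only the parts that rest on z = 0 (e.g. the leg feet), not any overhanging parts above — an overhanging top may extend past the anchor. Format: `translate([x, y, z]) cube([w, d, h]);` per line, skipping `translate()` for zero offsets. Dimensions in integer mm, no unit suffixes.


translate([112, 160, 0]) cube([163, 92, 1431]);


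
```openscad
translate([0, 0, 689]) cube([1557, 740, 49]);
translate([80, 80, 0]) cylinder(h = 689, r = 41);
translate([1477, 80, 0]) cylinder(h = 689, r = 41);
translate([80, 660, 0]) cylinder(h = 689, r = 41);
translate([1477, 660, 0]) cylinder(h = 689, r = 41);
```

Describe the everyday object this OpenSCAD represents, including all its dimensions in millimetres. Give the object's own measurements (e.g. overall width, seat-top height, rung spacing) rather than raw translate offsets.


A table: top 1557 mm (x) × 740 mm (y), 49 mm thick, upper face at z = 738 mm, on four round legs of 82 mm diameter, each leg's bounding box inset 39 mm from the nearest pair of top edges from z = 0 to the bottom of the top.


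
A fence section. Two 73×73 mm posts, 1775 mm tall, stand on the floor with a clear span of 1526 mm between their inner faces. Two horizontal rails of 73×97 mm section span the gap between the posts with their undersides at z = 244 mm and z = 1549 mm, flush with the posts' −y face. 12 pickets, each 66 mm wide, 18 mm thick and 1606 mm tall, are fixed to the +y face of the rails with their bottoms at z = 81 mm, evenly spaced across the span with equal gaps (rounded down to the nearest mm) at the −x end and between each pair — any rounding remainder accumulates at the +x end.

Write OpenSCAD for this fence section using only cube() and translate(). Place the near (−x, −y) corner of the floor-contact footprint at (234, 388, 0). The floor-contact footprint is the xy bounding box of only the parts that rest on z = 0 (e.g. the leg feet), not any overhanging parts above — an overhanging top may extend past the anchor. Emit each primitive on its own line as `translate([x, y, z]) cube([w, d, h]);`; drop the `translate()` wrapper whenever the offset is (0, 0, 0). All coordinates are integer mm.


translate([234, 388, 0]) cube([73, 73, 1775]);
translate([1833, 388, 0]) cube([73, 73, 1775]);
translate([307, 388, 244]) cube([1526, 73, 97]);
translate([307, 388, 1549]) cube([1526, 73, 97]);
translate([363, 461, 81]) cube([66, 18, 1606]);
translate([485, 461, 81]) cube([66, 18, 1606]);
translate([607, 461, 81]) cube([66, 18, 1606]);
translate([729, 461, 81]) cube([66, 18, 1606]);
translate([851, 461, 81]) cube([66, 18, 1606]);
translate([973, 461, 81]) cube([66, 18, 1606]);
translate([1095, 461, 81]) cube([66, 18, 1606]);
translate([1217, 461, 81]) cube([66, 18, 1606]);
translate([1339, 461, 81]) cube([66, 18, 1606]);
translate([1461, 461, 81]) cube([66, 18, 1606]);
translate([1583, 461, 81]) cube([66, 18, 1606]);
translate([1705, 461, 81]) cube([66, 18, 1606]);


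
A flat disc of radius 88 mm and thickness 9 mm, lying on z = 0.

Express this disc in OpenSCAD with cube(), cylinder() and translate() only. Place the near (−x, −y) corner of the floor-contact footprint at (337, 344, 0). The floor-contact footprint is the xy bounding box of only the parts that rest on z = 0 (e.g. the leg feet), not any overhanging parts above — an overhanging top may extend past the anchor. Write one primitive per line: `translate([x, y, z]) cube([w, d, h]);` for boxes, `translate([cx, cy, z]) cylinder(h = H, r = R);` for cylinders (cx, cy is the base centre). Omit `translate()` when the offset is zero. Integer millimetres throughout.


translate([425, 432, 0]) cylinder(h = 9, r = 88);


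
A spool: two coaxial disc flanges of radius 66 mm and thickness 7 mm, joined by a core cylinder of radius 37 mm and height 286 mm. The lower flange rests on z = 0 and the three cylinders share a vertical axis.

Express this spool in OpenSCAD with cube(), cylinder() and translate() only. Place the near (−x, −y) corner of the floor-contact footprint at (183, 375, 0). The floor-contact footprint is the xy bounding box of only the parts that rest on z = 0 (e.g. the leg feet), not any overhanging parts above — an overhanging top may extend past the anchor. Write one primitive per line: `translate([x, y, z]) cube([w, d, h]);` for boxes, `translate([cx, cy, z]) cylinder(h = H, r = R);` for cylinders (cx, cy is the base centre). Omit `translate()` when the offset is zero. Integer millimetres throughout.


translate([249, 441, 0]) cylinder(h = 7, r = 66);
translate([249, 441, 7]) cylinder(h = 286, r = 37);
translate([249, 441, 293]) cylinder(h = 7, r = 66);


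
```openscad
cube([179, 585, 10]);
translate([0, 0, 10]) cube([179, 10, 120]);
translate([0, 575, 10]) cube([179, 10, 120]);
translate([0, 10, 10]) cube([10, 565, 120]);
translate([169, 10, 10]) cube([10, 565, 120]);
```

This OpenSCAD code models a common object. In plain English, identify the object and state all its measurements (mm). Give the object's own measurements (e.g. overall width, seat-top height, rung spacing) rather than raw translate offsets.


An open-topped rectangular box: outside dimensions 179×585×130 mm, with a uniform wall and base thickness of 10 mm. The base is a full 179×585 slab on the floor; four walls sit on top of the base. The front and back walls (the −y and +y sides) span the full width; the two side walls fit between them.


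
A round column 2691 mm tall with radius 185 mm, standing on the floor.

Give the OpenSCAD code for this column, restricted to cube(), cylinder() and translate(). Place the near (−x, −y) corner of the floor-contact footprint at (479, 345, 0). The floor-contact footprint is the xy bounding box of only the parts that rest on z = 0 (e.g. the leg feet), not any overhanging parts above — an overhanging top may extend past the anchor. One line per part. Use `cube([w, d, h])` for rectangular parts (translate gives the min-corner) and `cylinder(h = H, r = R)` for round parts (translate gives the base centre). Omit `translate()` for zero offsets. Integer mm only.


translate([664, 530, 0]) cylinder(h = 2691, r = 185);


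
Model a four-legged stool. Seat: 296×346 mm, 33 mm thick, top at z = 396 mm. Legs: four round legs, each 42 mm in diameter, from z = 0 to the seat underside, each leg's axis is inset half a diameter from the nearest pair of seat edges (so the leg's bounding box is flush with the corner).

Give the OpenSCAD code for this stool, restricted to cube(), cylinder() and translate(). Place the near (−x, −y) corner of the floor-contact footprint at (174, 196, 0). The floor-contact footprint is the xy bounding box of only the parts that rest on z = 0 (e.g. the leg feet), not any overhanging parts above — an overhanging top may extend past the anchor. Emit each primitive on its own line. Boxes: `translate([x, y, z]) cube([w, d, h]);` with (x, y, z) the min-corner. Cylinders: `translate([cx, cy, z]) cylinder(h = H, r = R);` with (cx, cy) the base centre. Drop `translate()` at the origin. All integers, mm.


translate([174, 196, 363]) cube([296, 346, 33]);
translate([195, 217, 0]) cylinder(h = 363, r = 21);
translate([449, 217, 0]) cylinder(h = 363, r = 21);
translate([195, 521, 0]) cylinder(h = 363, r = 21);
translate([449, 521, 0]) cylinder(h = 363, r = 21);


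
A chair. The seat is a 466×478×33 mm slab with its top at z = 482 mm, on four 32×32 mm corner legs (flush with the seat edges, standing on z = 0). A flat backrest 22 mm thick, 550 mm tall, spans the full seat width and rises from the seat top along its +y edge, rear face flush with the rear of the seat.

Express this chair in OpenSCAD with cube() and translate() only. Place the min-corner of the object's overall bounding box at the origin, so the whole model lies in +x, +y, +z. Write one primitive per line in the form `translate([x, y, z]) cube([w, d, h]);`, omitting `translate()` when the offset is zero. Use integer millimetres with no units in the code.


// leg_h = 482 - 33 = 449
translate([0, 0, 449]) cube([466, 478, 33]);
cube([32, 32, 449]);
translate([434, 0, 0]) cube([32, 32, 449]);
translate([0, 446, 0]) cube([32, 32, 449]);
translate([434, 446, 0]) cube([32, 32, 449]);
translate([0, 456, 482]) cube([466, 22, 550]);


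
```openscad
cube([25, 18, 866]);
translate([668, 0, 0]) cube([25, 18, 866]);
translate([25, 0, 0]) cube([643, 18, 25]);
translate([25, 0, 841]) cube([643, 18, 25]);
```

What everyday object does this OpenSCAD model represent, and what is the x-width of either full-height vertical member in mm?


A picture frame. The border width is 25 mm.

Four thin pieces enclosing a rectangular opening — a picture frame. The two full-height stiles are 866 mm tall; the top rail sits at z = 841 and is 25 mm tall, so the border above the opening is 866 − 841 = 25 mm, matching the stile x-width.


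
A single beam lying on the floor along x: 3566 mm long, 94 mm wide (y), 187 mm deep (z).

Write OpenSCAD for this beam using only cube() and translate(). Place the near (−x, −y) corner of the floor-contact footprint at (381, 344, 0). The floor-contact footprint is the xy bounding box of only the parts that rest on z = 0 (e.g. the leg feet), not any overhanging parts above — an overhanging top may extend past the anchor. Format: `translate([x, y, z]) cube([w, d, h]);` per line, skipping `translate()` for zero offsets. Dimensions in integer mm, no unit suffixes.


translate([381, 344, 0]) cube([3566, 94, 187]);


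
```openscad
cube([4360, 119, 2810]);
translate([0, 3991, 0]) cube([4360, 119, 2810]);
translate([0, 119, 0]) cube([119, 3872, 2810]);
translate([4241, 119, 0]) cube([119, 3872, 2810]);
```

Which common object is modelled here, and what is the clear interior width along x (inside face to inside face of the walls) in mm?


A house (or room) frame. The interior width is 4122 mm.

Four 2810 mm walls enclosing a rectangle with no floor or roof — a room or house frame. Outside width is 4360 mm and wall thickness is 119 mm, so the interior width is 4360 − 2 × 119 = 4122 mm.


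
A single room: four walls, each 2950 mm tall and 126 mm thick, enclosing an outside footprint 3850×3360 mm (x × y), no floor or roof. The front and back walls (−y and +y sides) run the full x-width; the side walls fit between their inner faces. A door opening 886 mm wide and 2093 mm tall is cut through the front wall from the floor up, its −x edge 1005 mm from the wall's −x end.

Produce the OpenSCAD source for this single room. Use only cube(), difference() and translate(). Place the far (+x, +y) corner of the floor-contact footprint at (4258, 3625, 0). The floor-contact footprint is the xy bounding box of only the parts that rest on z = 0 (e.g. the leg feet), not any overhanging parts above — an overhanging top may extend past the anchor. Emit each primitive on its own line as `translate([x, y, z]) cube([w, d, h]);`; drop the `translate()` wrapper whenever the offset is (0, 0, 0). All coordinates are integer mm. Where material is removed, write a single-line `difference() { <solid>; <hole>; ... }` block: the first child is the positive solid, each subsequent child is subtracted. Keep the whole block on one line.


difference() { translate([408, 265, 0]) cube([3850, 126, 2950]); translate([1413, 265, 0]) cube([886, 126, 2093]); }
translate([408, 3499, 0]) cube([3850, 126, 2950]);
translate([408, 391, 0]) cube([126, 3108, 2950]);
translate([4132, 391, 0]) cube([126, 3108, 2950]);
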